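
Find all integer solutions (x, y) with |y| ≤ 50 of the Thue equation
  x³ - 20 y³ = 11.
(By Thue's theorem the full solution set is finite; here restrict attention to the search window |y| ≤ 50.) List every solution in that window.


The equation is x³ - 20y³ = 11. For fixed y, x³ = 20·y³ + 11, so a solution requires the RHS to be a perfect cube.
Strategy: iterate y from -50 to 50, compute RHS = 20·y³ + 11, and check whether it is a (positive or negative) perfect cube.
Check small values of y:
  y = 0: RHS = 11 is not a perfect cube.
  y = 1: RHS = 31 is not a perfect cube.
  y = -1: RHS = -9 is not a perfect cube.
  y = 2: RHS = 171 is not a perfect cube.
  y = -2: RHS = -149 is not a perfect cube.
  y = 3: RHS = 551 is not a perfect cube.
  y = -3: RHS = -529 is not a perfect cube.
Continuing the search up to |y| = 50 finds no solutions either.
No (x, y) in the scanned range satisfies the equation.

No integer solutions with |y| ≤ 50.


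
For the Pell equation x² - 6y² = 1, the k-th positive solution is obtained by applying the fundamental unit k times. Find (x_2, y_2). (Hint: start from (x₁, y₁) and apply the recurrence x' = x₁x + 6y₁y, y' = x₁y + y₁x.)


Step 1: Find the fundamental solution (x₁, y₁) of x² - 6y² = 1.
  Expand √6 as a continued fraction. a₀ = ⌊√6⌋ = 2; iterate m_{k+1} = d_k·a_k − m_k, d_{k+1} = (6 − m_{k+1}²)/d_k, a_{k+1} = ⌊(a₀ + m_{k+1})/d_{k+1}⌋ (starting m₀ = 0, d₀ = 1), with convergents p_k = a_k·p_{k-1} + p_{k-2}, q_k = a_k·q_{k-1} + q_{k-2} (p₋₁ = 1, q₋₁ = 0):
  k = 0: a₀ = 2; p₀/q₀ = 2/1; p₀² − 6·q₀² = 4 − 6 = -2.
  k = 1: m = 2, d = 2, a = ⌊(2 + 2)/2⌋ = 2; p/q = (2·2 + 1)/(2·1 + 0) = 5/2; p² − 6·q² = 25 − 24 = 1.
  The first convergent with p² − 6·q² = 1 gives the fundamental solution (x₁, y₁) = (5, 2).
Step 2: Apply the recurrence (x_{n+1}, y_{n+1}) = (x₁x_n + 6y₁y_n, x₁y_n + y₁x_n) repeatedly.
  From (x_1, y_1) = (5, 2): x_2 = 5·5 + 6·2·2 = 49; y_2 = 5·2 + 2·5 = 20.
Step 3: Verify x_2² - 6·y_2² = 2401 - 2400 = 1 (should be 1). ✓

(x_1, y_1) = (5, 2); (x_2, y_2) = (49, 20).


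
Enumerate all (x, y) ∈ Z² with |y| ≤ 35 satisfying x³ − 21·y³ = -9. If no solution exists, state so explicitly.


The equation is x³ - 21y³ = -9. For fixed y, x³ = 21·y³ − 9, so a solution requires the RHS to be a perfect cube.
Strategy: iterate y from -35 to 35, compute RHS = 21·y³ − 9, and check whether it is a (positive or negative) perfect cube.
Check small values of y:
  y = 0: RHS = -9 is not a perfect cube.
  y = 1: RHS = 12 is not a perfect cube.
  y = -1: RHS = -30 is not a perfect cube.
  y = 2: RHS = 159 is not a perfect cube.
  y = -2: RHS = -177 is not a perfect cube.
  y = 3: RHS = 558 is not a perfect cube.
  y = -3: RHS = -576 is not a perfect cube.
Continuing the search up to |y| = 35 finds no solutions either.
No (x, y) in the scanned range satisfies the equation.

No integer solutions with |y| ≤ 35.


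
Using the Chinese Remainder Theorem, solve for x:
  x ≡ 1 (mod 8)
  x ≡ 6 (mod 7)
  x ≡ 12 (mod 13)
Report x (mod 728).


Moduli 8, 7, 13 are pairwise coprime; by CRT there is a unique solution modulo M = 8 · 7 · 13 = 728.
Solve pairwise, accumulating the modulus:
  Start with x ≡ 1 (mod 8).
  Combine with x ≡ 6 (mod 7): since gcd(8, 7) = 1, we get a unique residue mod 56.
    Write x = 1 + 8·t and substitute into x ≡ 6 (mod 7): 8·t ≡ 6 − 1 = 5 (mod 7).
    Reduce coefficients mod 7: 1·t ≡ 5 (mod 7).
    So t ≡ 5 (mod 7).
    Then x = 1 + 8·5 = 41, valid modulo lcm(8, 7) = 56: x ≡ 41 (mod 56).
  Combine with x ≡ 12 (mod 13): since gcd(56, 13) = 1, we get a unique residue mod 728.
    Write x = 41 + 56·t and substitute into x ≡ 12 (mod 13): 56·t ≡ 12 − 41 = -29 (mod 13).
    Reduce coefficients mod 13: 4·t ≡ 10 (mod 13).
    The inverse of 4 mod 13 is 10 (since 4·10 = 40 = 3·13 + 1), so t ≡ 10·10 = 100 ≡ 9 (mod 13).
    Then x = 41 + 56·9 = 545, valid modulo lcm(56, 13) = 728: x ≡ 545 (mod 728).
Verify: 545 mod 8 = 1 ✓, 545 mod 7 = 6 ✓, 545 mod 13 = 12 ✓.

x ≡ 545 (mod 728).


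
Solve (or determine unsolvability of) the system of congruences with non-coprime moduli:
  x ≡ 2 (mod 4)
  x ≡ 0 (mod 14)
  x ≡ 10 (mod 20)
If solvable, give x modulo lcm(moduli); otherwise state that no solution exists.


Moduli 4, 14, 20 are not pairwise coprime, so CRT works modulo lcm(m_i) when all pairwise compatibility conditions hold.
Pairwise compatibility: gcd(m_i, m_j) must divide a_i - a_j for every pair.
Merge one congruence at a time:
  Start: x ≡ 2 (mod 4).
  Combine with x ≡ 0 (mod 14): gcd(4, 14) = 2; 0 - 2 = -2, which IS divisible by 2, so compatible.
    Write x = 2 + 4·t and substitute into x ≡ 0 (mod 14): 4·t ≡ 0 − 2 = -2 (mod 14).
    Divide the congruence (and modulus) by g = 2: 2·t ≡ -1 (mod 7).
    Reduce coefficients mod 7: 2·t ≡ 6 (mod 7).
    The inverse of 2 mod 7 is 4 (since 2·4 = 8 = 1·7 + 1), so t ≡ 4·6 = 24 ≡ 3 (mod 7).
    Then x = 2 + 4·3 = 14, valid modulo lcm(4, 14) = 28: x ≡ 14 (mod 28).
  Combine with x ≡ 10 (mod 20): gcd(28, 20) = 4; 10 - 14 = -4, which IS divisible by 4, so compatible.
    Write x = 14 + 28·t and substitute into x ≡ 10 (mod 20): 28·t ≡ 10 − 14 = -4 (mod 20).
    Divide the congruence (and modulus) by g = 4: 7·t ≡ -1 (mod 5).
    Reduce coefficients mod 5: 2·t ≡ 4 (mod 5).
    The inverse of 2 mod 5 is 3 (since 2·3 = 6 = 1·5 + 1), so t ≡ 3·4 = 12 ≡ 2 (mod 5).
    Then x = 14 + 28·2 = 70, valid modulo lcm(28, 20) = 140: x ≡ 70 (mod 140).
Verify: 70 mod 4 = 2, 70 mod 14 = 0, 70 mod 20 = 10.

x ≡ 70 (mod 140).


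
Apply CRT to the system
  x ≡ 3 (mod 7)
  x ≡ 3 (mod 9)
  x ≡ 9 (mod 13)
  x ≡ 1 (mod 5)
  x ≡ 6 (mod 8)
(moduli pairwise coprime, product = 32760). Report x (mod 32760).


Product of moduli M = 7 · 9 · 13 · 5 · 8 = 32760.
Merge one congruence at a time:
  Start: x ≡ 3 (mod 7).
  Combine with x ≡ 3 (mod 9); new modulus lcm = 63.
    Write x = 3 + 7·t and substitute into x ≡ 3 (mod 9): 7·t ≡ 3 − 3 = 0 (mod 9).
    The inverse of 7 mod 9 is 4 (since 7·4 = 28 = 3·9 + 1), so t ≡ 4·0 = 0 ≡ 0 (mod 9).
    Then x = 3 + 7·0 = 3, valid modulo lcm(7, 9) = 63: x ≡ 3 (mod 63).
  Combine with x ≡ 9 (mod 13); new modulus lcm = 819.
    Write x = 3 + 63·t and substitute into x ≡ 9 (mod 13): 63·t ≡ 9 − 3 = 6 (mod 13).
    Reduce coefficients mod 13: 11·t ≡ 6 (mod 13).
    The inverse of 11 mod 13 is 6 (since 11·6 = 66 = 5·13 + 1), so t ≡ 6·6 = 36 ≡ 10 (mod 13).
    Then x = 3 + 63·10 = 633, valid modulo lcm(63, 13) = 819: x ≡ 633 (mod 819).
  Combine with x ≡ 1 (mod 5); new modulus lcm = 4095.
    Write x = 633 + 819·t and substitute into x ≡ 1 (mod 5): 819·t ≡ 1 − 633 = -632 (mod 5).
    Reduce coefficients mod 5: 4·t ≡ 3 (mod 5).
    The inverse of 4 mod 5 is 4 (since 4·4 = 16 = 3·5 + 1), so t ≡ 4·3 = 12 ≡ 2 (mod 5).
    Then x = 633 + 819·2 = 2271, valid modulo lcm(819, 5) = 4095: x ≡ 2271 (mod 4095).
  Combine with x ≡ 6 (mod 8); new modulus lcm = 32760.
    Write x = 2271 + 4095·t and substitute into x ≡ 6 (mod 8): 4095·t ≡ 6 − 2271 = -2265 (mod 8).
    Reduce coefficients mod 8: 7·t ≡ 7 (mod 8).
    The inverse of 7 mod 8 is 7 (since 7·7 = 49 = 6·8 + 1), so t ≡ 7·7 = 49 ≡ 1 (mod 8).
    Then x = 2271 + 4095·1 = 6366, valid modulo lcm(4095, 8) = 32760: x ≡ 6366 (mod 32760).
Verify against each original: 6366 mod 7 = 3, 6366 mod 9 = 3, 6366 mod 13 = 9, 6366 mod 5 = 1, 6366 mod 8 = 6.

x ≡ 6366 (mod 32760).


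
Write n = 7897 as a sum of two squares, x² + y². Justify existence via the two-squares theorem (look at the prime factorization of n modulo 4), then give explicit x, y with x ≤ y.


Step 1: Factor n = 7897 = 53 · 149.
Step 2: Check the mod-4 condition on each prime factor: 53 ≡ 1 (mod 4), exponent 1; 149 ≡ 1 (mod 4), exponent 1.
All primes ≡ 3 (mod 4) appear to even exponent (or don't appear), so by the two-squares theorem n IS expressible as a sum of two squares.
Step 3: Build a representation. Here n = 53 · 149 is a product of primes ≡ 1 (mod 4). Each prime p ≡ 1 (mod 4) is itself a sum of two squares; find a² by testing p − a² for a perfect square:
  53: 53 − 1² = 52, 53 − 2² = 49 = 7² ⇒ 53 = 2² + 7².
  149: 149 − 1² = 148, 149 − 2² = 145, 149 − 3² = 140, 149 − 4² = 133, 149 − 5² = 124, 149 − 6² = 113, 149 − 7² = 100 = 10² ⇒ 149 = 7² + 10².
  Combine using the Brahmagupta–Fibonacci identity (a² + b²)(c² + d²) = (ac − bd)² + (ad + bc)² = (ac + bd)² + (ad − bc)²:
  53 · 149 = 7897: from (2² + 7²)(7² + 10²), take (2·7 − 7·10, 2·10 + 7·7) = (14 − 70, 20 + 49) = (-56, 69); dropping signs (only squares matter) gives (56, 69); check 56² + 69² = 3136 + 4761 = 7897 ✓.
Step 4: Order so x ≤ y and verify: 56² + 69² = 3136 + 4761 = 7897 = n. ✓

n = 7897 = 56² + 69² (one valid representation with x ≤ y).


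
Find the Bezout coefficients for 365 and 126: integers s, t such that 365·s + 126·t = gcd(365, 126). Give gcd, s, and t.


Euclidean algorithm on (365, 126) — divide until remainder is 0:
  365 = 2 · 126 + 113
  126 = 1 · 113 + 13
  113 = 8 · 13 + 9
  13 = 1 · 9 + 4
  9 = 2 · 4 + 1
  4 = 4 · 1 + 0
gcd(365, 126) = 1.
Track Bezout coefficients alongside the remainders: start with r₀ = 365 = a·1 + b·0 (s = 1, t = 0) and r₁ = 126 = a·0 + b·1 (s = 0, t = 1); each new remainder r_{k+1} = r_{k-1} − q_k·r_k inherits s_{k+1} = s_{k-1} − q_k·s_k, t_{k+1} = t_{k-1} − q_k·t_k, so r_k = a·s_k + b·t_k at every step:
  q = 2: r = 113, s = 1 − 2·0 = 1, t = 0 − 2·1 = -2  (check: 365·1 + 126·(-2) = 113)
  q = 1: r = 13, s = 0 − 1·1 = -1, t = 1 − 1·(-2) = 3  (check: 365·(-1) + 126·3 = 13)
  q = 8: r = 9, s = 1 − 8·(-1) = 9, t = -2 − 8·3 = -26  (check: 365·9 + 126·(-26) = 9)
  q = 1: r = 4, s = -1 − 1·9 = -10, t = 3 − 1·(-26) = 29  (check: 365·(-10) + 126·29 = 4)
  q = 2: r = 1, s = 9 − 2·(-10) = 29, t = -26 − 2·29 = -84  (check: 365·29 + 126·(-84) = 1)
The row with r = 1 (the gcd) gives the Bezout coefficients s = 29, t = -84.
Result: 365 · (29) + 126 · (-84) = 1.

gcd(365, 126) = 1; s = 29, t = -84 (check: 365·29 + 126·(-84) = 1).


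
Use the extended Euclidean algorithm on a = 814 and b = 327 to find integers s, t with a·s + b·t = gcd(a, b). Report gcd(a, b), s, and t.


Euclidean algorithm on (814, 327) — divide until remainder is 0:
  814 = 2 · 327 + 160
  327 = 2 · 160 + 7
  160 = 22 · 7 + 6
  7 = 1 · 6 + 1
  6 = 6 · 1 + 0
gcd(814, 327) = 1.
Track Bezout coefficients alongside the remainders: start with r₀ = 814 = a·1 + b·0 (s = 1, t = 0) and r₁ = 327 = a·0 + b·1 (s = 0, t = 1); each new remainder r_{k+1} = r_{k-1} − q_k·r_k inherits s_{k+1} = s_{k-1} − q_k·s_k, t_{k+1} = t_{k-1} − q_k·t_k, so r_k = a·s_k + b·t_k at every step:
  q = 2: r = 160, s = 1 − 2·0 = 1, t = 0 − 2·1 = -2  (check: 814·1 + 327·(-2) = 160)
  q = 2: r = 7, s = 0 − 2·1 = -2, t = 1 − 2·(-2) = 5  (check: 814·(-2) + 327·5 = 7)
  q = 22: r = 6, s = 1 − 22·(-2) = 45, t = -2 − 22·5 = -112  (check: 814·45 + 327·(-112) = 6)
  q = 1: r = 1, s = -2 − 1·45 = -47, t = 5 − 1·(-112) = 117  (check: 814·(-47) + 327·117 = 1)
The row with r = 1 (the gcd) gives the Bezout coefficients s = -47, t = 117.
Result: 814 · (-47) + 327 · (117) = 1.

gcd(814, 327) = 1; s = -47, t = 117 (check: 814·(-47) + 327·117 = 1).


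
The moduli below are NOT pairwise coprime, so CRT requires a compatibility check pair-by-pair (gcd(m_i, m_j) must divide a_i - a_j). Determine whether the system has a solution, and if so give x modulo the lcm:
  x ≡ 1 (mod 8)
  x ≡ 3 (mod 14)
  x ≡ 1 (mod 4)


Moduli 8, 14, 4 are not pairwise coprime, so CRT works modulo lcm(m_i) when all pairwise compatibility conditions hold.
Pairwise compatibility: gcd(m_i, m_j) must divide a_i - a_j for every pair.
Merge one congruence at a time:
  Start: x ≡ 1 (mod 8).
  Combine with x ≡ 3 (mod 14): gcd(8, 14) = 2; 3 - 1 = 2, which IS divisible by 2, so compatible.
    Write x = 1 + 8·t and substitute into x ≡ 3 (mod 14): 8·t ≡ 3 − 1 = 2 (mod 14).
    Divide the congruence (and modulus) by g = 2: 4·t ≡ 1 (mod 7).
    The inverse of 4 mod 7 is 2 (since 4·2 = 8 = 1·7 + 1), so t ≡ 2·1 = 2 ≡ 2 (mod 7).
    Then x = 1 + 8·2 = 17, valid modulo lcm(8, 14) = 56: x ≡ 17 (mod 56).
  Combine with x ≡ 1 (mod 4): gcd(56, 4) = 4; 1 - 17 = -16, which IS divisible by 4, so compatible.
    Write x = 17 + 56·t and substitute into x ≡ 1 (mod 4): 56·t ≡ 1 − 17 = -16 (mod 4).
    Divide the congruence (and modulus) by g = 4: 14·t ≡ -4 (mod 1).
    Modulo 1 every t works; take t = 0.
    Then x = 17 + 56·0 = 17, valid modulo lcm(56, 4) = 56: x ≡ 17 (mod 56).
Verify: 17 mod 8 = 1, 17 mod 14 = 3, 17 mod 4 = 1.

x ≡ 17 (mod 56).


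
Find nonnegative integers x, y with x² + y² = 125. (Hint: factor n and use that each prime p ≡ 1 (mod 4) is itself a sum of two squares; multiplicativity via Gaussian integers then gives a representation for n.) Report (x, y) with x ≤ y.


Step 1: Factor n = 125 = 5^3.
Step 2: Check the mod-4 condition on each prime factor: 5 ≡ 1 (mod 4), exponent 3.
All primes ≡ 3 (mod 4) appear to even exponent (or don't appear), so by the two-squares theorem n IS expressible as a sum of two squares.
Step 3: Build a representation. Here n = 5 · 5 · 5 is a product of primes ≡ 1 (mod 4). Each prime p ≡ 1 (mod 4) is itself a sum of two squares; find a² by testing p − a² for a perfect square:
  5: 5 − 1² = 4 = 2² ⇒ 5 = 1² + 2².
  Combine using the Brahmagupta–Fibonacci identity (a² + b²)(c² + d²) = (ac − bd)² + (ad + bc)² = (ac + bd)² + (ad − bc)²:
  5 · 5 = 25: from (1² + 2²)(1² + 2²), take (1·1 − 2·2, 1·2 + 2·1) = (1 − 4, 2 + 2) = (-3, 4); dropping signs (only squares matter) gives (3, 4); check 3² + 4² = 9 + 16 = 25 ✓.
  25 · 5 = 125: from (3² + 4²)(1² + 2²), take (3·1 − 4·2, 3·2 + 4·1) = (3 − 8, 6 + 4) = (-5, 10); dropping signs (only squares matter) gives (5, 10); check 5² + 10² = 25 + 100 = 125 ✓.
Step 4: Order so x ≤ y and verify: 5² + 10² = 25 + 100 = 125 = n. ✓

n = 125 = 5² + 10² (one valid representation with x ≤ y).


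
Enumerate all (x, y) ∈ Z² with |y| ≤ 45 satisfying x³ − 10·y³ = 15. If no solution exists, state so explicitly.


The equation is x³ - 10y³ = 15. For fixed y, x³ = 10·y³ + 15, so a solution requires the RHS to be a perfect cube.
Strategy: iterate y from -45 to 45, compute RHS = 10·y³ + 15, and check whether it is a (positive or negative) perfect cube.
Check small values of y:
  y = 0: RHS = 15 is not a perfect cube.
  y = 1: RHS = 25 is not a perfect cube.
  y = -1: RHS = 5 is not a perfect cube.
  y = 2: RHS = 95 is not a perfect cube.
  y = -2: RHS = -65 is not a perfect cube.
  y = 3: RHS = 285 is not a perfect cube.
  y = -3: RHS = -255 is not a perfect cube.
Continuing the search up to |y| = 45 finds no solutions either.
No (x, y) in the scanned range satisfies the equation.

No integer solutions with |y| ≤ 45.


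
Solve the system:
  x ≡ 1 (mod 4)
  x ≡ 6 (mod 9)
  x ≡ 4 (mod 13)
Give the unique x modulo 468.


Moduli 4, 9, 13 are pairwise coprime; by CRT there is a unique solution modulo M = 4 · 9 · 13 = 468.
Solve pairwise, accumulating the modulus:
  Start with x ≡ 1 (mod 4).
  Combine with x ≡ 6 (mod 9): since gcd(4, 9) = 1, we get a unique residue mod 36.
    Write x = 1 + 4·t and substitute into x ≡ 6 (mod 9): 4·t ≡ 6 − 1 = 5 (mod 9).
    The inverse of 4 mod 9 is 7 (since 4·7 = 28 = 3·9 + 1), so t ≡ 7·5 = 35 ≡ 8 (mod 9).
    Then x = 1 + 4·8 = 33, valid modulo lcm(4, 9) = 36: x ≡ 33 (mod 36).
  Combine with x ≡ 4 (mod 13): since gcd(36, 13) = 1, we get a unique residue mod 468.
    Write x = 33 + 36·t and substitute into x ≡ 4 (mod 13): 36·t ≡ 4 − 33 = -29 (mod 13).
    Reduce coefficients mod 13: 10·t ≡ 10 (mod 13).
    The inverse of 10 mod 13 is 4 (since 10·4 = 40 = 3·13 + 1), so t ≡ 4·10 = 40 ≡ 1 (mod 13).
    Then x = 33 + 36·1 = 69, valid modulo lcm(36, 13) = 468: x ≡ 69 (mod 468).
Verify: 69 mod 4 = 1 ✓, 69 mod 9 = 6 ✓, 69 mod 13 = 4 ✓.

x ≡ 69 (mod 468).


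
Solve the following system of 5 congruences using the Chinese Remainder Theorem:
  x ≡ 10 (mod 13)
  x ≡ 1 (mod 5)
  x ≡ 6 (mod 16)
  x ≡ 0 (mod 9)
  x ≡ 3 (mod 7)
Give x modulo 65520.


Product of moduli M = 13 · 5 · 16 · 9 · 7 = 65520.
Merge one congruence at a time:
  Start: x ≡ 10 (mod 13).
  Combine with x ≡ 1 (mod 5); new modulus lcm = 65.
    Write x = 10 + 13·t and substitute into x ≡ 1 (mod 5): 13·t ≡ 1 − 10 = -9 (mod 5).
    Reduce coefficients mod 5: 3·t ≡ 1 (mod 5).
    The inverse of 3 mod 5 is 2 (since 3·2 = 6 = 1·5 + 1), so t ≡ 2·1 = 2 ≡ 2 (mod 5).
    Then x = 10 + 13·2 = 36, valid modulo lcm(13, 5) = 65: x ≡ 36 (mod 65).
  Combine with x ≡ 6 (mod 16); new modulus lcm = 1040.
    Write x = 36 + 65·t and substitute into x ≡ 6 (mod 16): 65·t ≡ 6 − 36 = -30 (mod 16).
    Reduce coefficients mod 16: 1·t ≡ 2 (mod 16).
    So t ≡ 2 (mod 16).
    Then x = 36 + 65·2 = 166, valid modulo lcm(65, 16) = 1040: x ≡ 166 (mod 1040).
  Combine with x ≡ 0 (mod 9); new modulus lcm = 9360.
    Write x = 166 + 1040·t and substitute into x ≡ 0 (mod 9): 1040·t ≡ 0 − 166 = -166 (mod 9).
    Reduce coefficients mod 9: 5·t ≡ 5 (mod 9).
    The inverse of 5 mod 9 is 2 (since 5·2 = 10 = 1·9 + 1), so t ≡ 2·5 = 10 ≡ 1 (mod 9).
    Then x = 166 + 1040·1 = 1206, valid modulo lcm(1040, 9) = 9360: x ≡ 1206 (mod 9360).
  Combine with x ≡ 3 (mod 7); new modulus lcm = 65520.
    Write x = 1206 + 9360·t and substitute into x ≡ 3 (mod 7): 9360·t ≡ 3 − 1206 = -1203 (mod 7).
    Reduce coefficients mod 7: 1·t ≡ 1 (mod 7).
    So t ≡ 1 (mod 7).
    Then x = 1206 + 9360·1 = 10566, valid modulo lcm(9360, 7) = 65520: x ≡ 10566 (mod 65520).
Verify against each original: 10566 mod 13 = 10, 10566 mod 5 = 1, 10566 mod 16 = 6, 10566 mod 9 = 0, 10566 mod 7 = 3.

x ≡ 10566 (mod 65520).


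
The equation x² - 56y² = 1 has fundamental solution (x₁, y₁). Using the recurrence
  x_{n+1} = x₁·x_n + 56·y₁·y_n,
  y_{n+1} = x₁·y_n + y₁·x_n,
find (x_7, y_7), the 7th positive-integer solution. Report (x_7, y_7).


Step 1: Find the fundamental solution (x₁, y₁) of x² - 56y² = 1.
  Expand √56 as a continued fraction. a₀ = ⌊√56⌋ = 7; iterate m_{k+1} = d_k·a_k − m_k, d_{k+1} = (56 − m_{k+1}²)/d_k, a_{k+1} = ⌊(a₀ + m_{k+1})/d_{k+1}⌋ (starting m₀ = 0, d₀ = 1), with convergents p_k = a_k·p_{k-1} + p_{k-2}, q_k = a_k·q_{k-1} + q_{k-2} (p₋₁ = 1, q₋₁ = 0):
  k = 0: a₀ = 7; p₀/q₀ = 7/1; p₀² − 56·q₀² = 49 − 56 = -7.
  k = 1: m = 7, d = 7, a = ⌊(7 + 7)/7⌋ = 2; p/q = (2·7 + 1)/(2·1 + 0) = 15/2; p² − 56·q² = 225 − 224 = 1.
  The first convergent with p² − 56·q² = 1 gives the fundamental solution (x₁, y₁) = (15, 2).
Step 2: Apply the recurrence (x_{n+1}, y_{n+1}) = (x₁x_n + 56y₁y_n, x₁y_n + y₁x_n) repeatedly.
  From (x_1, y_1) = (15, 2): x_2 = 15·15 + 56·2·2 = 449; y_2 = 15·2 + 2·15 = 60.
  From (x_2, y_2) = (449, 60): x_3 = 15·449 + 56·2·60 = 13455; y_3 = 15·60 + 2·449 = 1798.
  From (x_3, y_3) = (13455, 1798): x_4 = 15·13455 + 56·2·1798 = 403201; y_4 = 15·1798 + 2·13455 = 53880.
  From (x_4, y_4) = (403201, 53880): x_5 = 15·403201 + 56·2·53880 = 12082575; y_5 = 15·53880 + 2·403201 = 1614602.
  From (x_5, y_5) = (12082575, 1614602): x_6 = 15·12082575 + 56·2·1614602 = 362074049; y_6 = 15·1614602 + 2·12082575 = 48384180.
  From (x_6, y_6) = (362074049, 48384180): x_7 = 15·362074049 + 56·2·48384180 = 10850138895; y_7 = 15·48384180 + 2·362074049 = 1449910798.
Step 3: Verify x_7² - 56·y_7² = 117725514040791821025 - 117725514040791821024 = 1 (should be 1). ✓

(x_1, y_1) = (15, 2); (x_7, y_7) = (10850138895, 1449910798).


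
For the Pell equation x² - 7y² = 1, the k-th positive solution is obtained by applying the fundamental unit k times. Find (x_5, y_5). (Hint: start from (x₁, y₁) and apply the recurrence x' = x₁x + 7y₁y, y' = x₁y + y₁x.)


Step 1: Find the fundamental solution (x₁, y₁) of x² - 7y² = 1.
  Expand √7 as a continued fraction. a₀ = ⌊√7⌋ = 2; iterate m_{k+1} = d_k·a_k − m_k, d_{k+1} = (7 − m_{k+1}²)/d_k, a_{k+1} = ⌊(a₀ + m_{k+1})/d_{k+1}⌋ (starting m₀ = 0, d₀ = 1), with convergents p_k = a_k·p_{k-1} + p_{k-2}, q_k = a_k·q_{k-1} + q_{k-2} (p₋₁ = 1, q₋₁ = 0):
  k = 0: a₀ = 2; p₀/q₀ = 2/1; p₀² − 7·q₀² = 4 − 7 = -3.
  k = 1: m = 2, d = 3, a = ⌊(2 + 2)/3⌋ = 1; p/q = (1·2 + 1)/(1·1 + 0) = 3/1; p² − 7·q² = 9 − 7 = 2.
  k = 2: m = 1, d = 2, a = ⌊(2 + 1)/2⌋ = 1; p/q = (1·3 + 2)/(1·1 + 1) = 5/2; p² − 7·q² = 25 − 28 = -3.
  k = 3: m = 1, d = 3, a = ⌊(2 + 1)/3⌋ = 1; p/q = (1·5 + 3)/(1·2 + 1) = 8/3; p² − 7·q² = 64 − 63 = 1.
  The first convergent with p² − 7·q² = 1 gives the fundamental solution (x₁, y₁) = (8, 3).
Step 2: Apply the recurrence (x_{n+1}, y_{n+1}) = (x₁x_n + 7y₁y_n, x₁y_n + y₁x_n) repeatedly.
  From (x_1, y_1) = (8, 3): x_2 = 8·8 + 7·3·3 = 127; y_2 = 8·3 + 3·8 = 48.
  From (x_2, y_2) = (127, 48): x_3 = 8·127 + 7·3·48 = 2024; y_3 = 8·48 + 3·127 = 765.
  From (x_3, y_3) = (2024, 765): x_4 = 8·2024 + 7·3·765 = 32257; y_4 = 8·765 + 3·2024 = 12192.
  From (x_4, y_4) = (32257, 12192): x_5 = 8·32257 + 7·3·12192 = 514088; y_5 = 8·12192 + 3·32257 = 194307.
Step 3: Verify x_5² - 7·y_5² = 264286471744 - 264286471743 = 1 (should be 1). ✓

(x_1, y_1) = (8, 3); (x_5, y_5) = (514088, 194307).


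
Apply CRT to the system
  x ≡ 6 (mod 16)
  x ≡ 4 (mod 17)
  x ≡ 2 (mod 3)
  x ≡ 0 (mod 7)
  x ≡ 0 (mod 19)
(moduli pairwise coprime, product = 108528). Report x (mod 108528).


Product of moduli M = 16 · 17 · 3 · 7 · 19 = 108528.
Merge one congruence at a time:
  Start: x ≡ 6 (mod 16).
  Combine with x ≡ 4 (mod 17); new modulus lcm = 272.
    Write x = 6 + 16·t and substitute into x ≡ 4 (mod 17): 16·t ≡ 4 − 6 = -2 (mod 17).
    Reduce coefficients mod 17: 16·t ≡ 15 (mod 17).
    The inverse of 16 mod 17 is 16 (since 16·16 = 256 = 15·17 + 1), so t ≡ 16·15 = 240 ≡ 2 (mod 17).
    Then x = 6 + 16·2 = 38, valid modulo lcm(16, 17) = 272: x ≡ 38 (mod 272).
  Combine with x ≡ 2 (mod 3); new modulus lcm = 816.
    Write x = 38 + 272·t and substitute into x ≡ 2 (mod 3): 272·t ≡ 2 − 38 = -36 (mod 3).
    Reduce coefficients mod 3: 2·t ≡ 0 (mod 3).
    The inverse of 2 mod 3 is 2 (since 2·2 = 4 = 1·3 + 1), so t ≡ 2·0 = 0 ≡ 0 (mod 3).
    Then x = 38 + 272·0 = 38, valid modulo lcm(272, 3) = 816: x ≡ 38 (mod 816).
  Combine with x ≡ 0 (mod 7); new modulus lcm = 5712.
    Write x = 38 + 816·t and substitute into x ≡ 0 (mod 7): 816·t ≡ 0 − 38 = -38 (mod 7).
    Reduce coefficients mod 7: 4·t ≡ 4 (mod 7).
    The inverse of 4 mod 7 is 2 (since 4·2 = 8 = 1·7 + 1), so t ≡ 2·4 = 8 ≡ 1 (mod 7).
    Then x = 38 + 816·1 = 854, valid modulo lcm(816, 7) = 5712: x ≡ 854 (mod 5712).
  Combine with x ≡ 0 (mod 19); new modulus lcm = 108528.
    Write x = 854 + 5712·t and substitute into x ≡ 0 (mod 19): 5712·t ≡ 0 − 854 = -854 (mod 19).
    Reduce coefficients mod 19: 12·t ≡ 1 (mod 19).
    The inverse of 12 mod 19 is 8 (since 12·8 = 96 = 5·19 + 1), so t ≡ 8·1 = 8 ≡ 8 (mod 19).
    Then x = 854 + 5712·8 = 46550, valid modulo lcm(5712, 19) = 108528: x ≡ 46550 (mod 108528).
Verify against each original: 46550 mod 16 = 6, 46550 mod 17 = 4, 46550 mod 3 = 2, 46550 mod 7 = 0, 46550 mod 19 = 0.

x ≡ 46550 (mod 108528).


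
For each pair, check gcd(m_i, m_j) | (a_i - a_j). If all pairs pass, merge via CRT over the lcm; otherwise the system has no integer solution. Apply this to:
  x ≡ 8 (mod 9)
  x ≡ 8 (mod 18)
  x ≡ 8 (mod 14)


Moduli 9, 18, 14 are not pairwise coprime, so CRT works modulo lcm(m_i) when all pairwise compatibility conditions hold.
Pairwise compatibility: gcd(m_i, m_j) must divide a_i - a_j for every pair.
Merge one congruence at a time:
  Start: x ≡ 8 (mod 9).
  Combine with x ≡ 8 (mod 18): gcd(9, 18) = 9; 8 - 8 = 0, which IS divisible by 9, so compatible.
    Write x = 8 + 9·t and substitute into x ≡ 8 (mod 18): 9·t ≡ 8 − 8 = 0 (mod 18).
    Divide the congruence (and modulus) by g = 9: 1·t ≡ 0 (mod 2).
    So t ≡ 0 (mod 2).
    Then x = 8 + 9·0 = 8, valid modulo lcm(9, 18) = 18: x ≡ 8 (mod 18).
  Combine with x ≡ 8 (mod 14): gcd(18, 14) = 2; 8 - 8 = 0, which IS divisible by 2, so compatible.
    Write x = 8 + 18·t and substitute into x ≡ 8 (mod 14): 18·t ≡ 8 − 8 = 0 (mod 14).
    Divide the congruence (and modulus) by g = 2: 9·t ≡ 0 (mod 7).
    Reduce coefficients mod 7: 2·t ≡ 0 (mod 7).
    The inverse of 2 mod 7 is 4 (since 2·4 = 8 = 1·7 + 1), so t ≡ 4·0 = 0 ≡ 0 (mod 7).
    Then x = 8 + 18·0 = 8, valid modulo lcm(18, 14) = 126: x ≡ 8 (mod 126).
Verify: 8 mod 9 = 8, 8 mod 18 = 8, 8 mod 14 = 8.

x ≡ 8 (mod 126).


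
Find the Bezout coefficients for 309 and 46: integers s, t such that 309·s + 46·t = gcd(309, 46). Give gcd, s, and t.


Euclidean algorithm on (309, 46) — divide until remainder is 0:
  309 = 6 · 46 + 33
  46 = 1 · 33 + 13
  33 = 2 · 13 + 7
  13 = 1 · 7 + 6
  7 = 1 · 6 + 1
  6 = 6 · 1 + 0
gcd(309, 46) = 1.
Track Bezout coefficients alongside the remainders: start with r₀ = 309 = a·1 + b·0 (s = 1, t = 0) and r₁ = 46 = a·0 + b·1 (s = 0, t = 1); each new remainder r_{k+1} = r_{k-1} − q_k·r_k inherits s_{k+1} = s_{k-1} − q_k·s_k, t_{k+1} = t_{k-1} − q_k·t_k, so r_k = a·s_k + b·t_k at every step:
  q = 6: r = 33, s = 1 − 6·0 = 1, t = 0 − 6·1 = -6  (check: 309·1 + 46·(-6) = 33)
  q = 1: r = 13, s = 0 − 1·1 = -1, t = 1 − 1·(-6) = 7  (check: 309·(-1) + 46·7 = 13)
  q = 2: r = 7, s = 1 − 2·(-1) = 3, t = -6 − 2·7 = -20  (check: 309·3 + 46·(-20) = 7)
  q = 1: r = 6, s = -1 − 1·3 = -4, t = 7 − 1·(-20) = 27  (check: 309·(-4) + 46·27 = 6)
  q = 1: r = 1, s = 3 − 1·(-4) = 7, t = -20 − 1·27 = -47  (check: 309·7 + 46·(-47) = 1)
The row with r = 1 (the gcd) gives the Bezout coefficients s = 7, t = -47.
Result: 309 · (7) + 46 · (-47) = 1.

gcd(309, 46) = 1; s = 7, t = -47 (check: 309·7 + 46·(-47) = 1).


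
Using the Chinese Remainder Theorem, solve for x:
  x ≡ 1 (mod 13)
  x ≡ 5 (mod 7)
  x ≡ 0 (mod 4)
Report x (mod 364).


Moduli 13, 7, 4 are pairwise coprime; by CRT there is a unique solution modulo M = 13 · 7 · 4 = 364.
Solve pairwise, accumulating the modulus:
  Start with x ≡ 1 (mod 13).
  Combine with x ≡ 5 (mod 7): since gcd(13, 7) = 1, we get a unique residue mod 91.
    Write x = 1 + 13·t and substitute into x ≡ 5 (mod 7): 13·t ≡ 5 − 1 = 4 (mod 7).
    Reduce coefficients mod 7: 6·t ≡ 4 (mod 7).
    The inverse of 6 mod 7 is 6 (since 6·6 = 36 = 5·7 + 1), so t ≡ 6·4 = 24 ≡ 3 (mod 7).
    Then x = 1 + 13·3 = 40, valid modulo lcm(13, 7) = 91: x ≡ 40 (mod 91).
  Combine with x ≡ 0 (mod 4): since gcd(91, 4) = 1, we get a unique residue mod 364.
    Write x = 40 + 91·t and substitute into x ≡ 0 (mod 4): 91·t ≡ 0 − 40 = -40 (mod 4).
    Reduce coefficients mod 4: 3·t ≡ 0 (mod 4).
    The inverse of 3 mod 4 is 3 (since 3·3 = 9 = 2·4 + 1), so t ≡ 3·0 = 0 ≡ 0 (mod 4).
    Then x = 40 + 91·0 = 40, valid modulo lcm(91, 4) = 364: x ≡ 40 (mod 364).
Verify: 40 mod 13 = 1 ✓, 40 mod 7 = 5 ✓, 40 mod 4 = 0 ✓.

x ≡ 40 (mod 364).


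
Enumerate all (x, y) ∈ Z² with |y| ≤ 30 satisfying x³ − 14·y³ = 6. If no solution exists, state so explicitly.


The equation is x³ - 14y³ = 6. For fixed y, x³ = 14·y³ + 6, so a solution requires the RHS to be a perfect cube.
Strategy: iterate y from -30 to 30, compute RHS = 14·y³ + 6, and check whether it is a (positive or negative) perfect cube.
Check small values of y:
  y = 0: RHS = 6 is not a perfect cube.
  y = 1: RHS = 20 is not a perfect cube.
  y = -1: RHS = -8 = (-2)³ ⇒ x = -2 works.
  y = 2: RHS = 118 is not a perfect cube.
  y = -2: RHS = -106 is not a perfect cube.
  y = 3: RHS = 384 is not a perfect cube.
  y = -3: RHS = -372 is not a perfect cube.
Continuing the search up to |y| = 30 finds no further solutions beyond those listed.
Collected solutions: (-2, -1).

Solutions (with |y| ≤ 30): (-2, -1).


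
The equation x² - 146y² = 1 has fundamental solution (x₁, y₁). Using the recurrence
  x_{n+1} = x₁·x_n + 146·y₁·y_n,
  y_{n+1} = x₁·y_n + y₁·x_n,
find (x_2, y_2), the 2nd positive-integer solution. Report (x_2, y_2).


Step 1: Find the fundamental solution (x₁, y₁) of x² - 146y² = 1.
  Expand √146 as a continued fraction. a₀ = ⌊√146⌋ = 12; iterate m_{k+1} = d_k·a_k − m_k, d_{k+1} = (146 − m_{k+1}²)/d_k, a_{k+1} = ⌊(a₀ + m_{k+1})/d_{k+1}⌋ (starting m₀ = 0, d₀ = 1), with convergents p_k = a_k·p_{k-1} + p_{k-2}, q_k = a_k·q_{k-1} + q_{k-2} (p₋₁ = 1, q₋₁ = 0):
  k = 0: a₀ = 12; p₀/q₀ = 12/1; p₀² − 146·q₀² = 144 − 146 = -2.
  k = 1: m = 12, d = 2, a = ⌊(12 + 12)/2⌋ = 12; p/q = (12·12 + 1)/(12·1 + 0) = 145/12; p² − 146·q² = 21025 − 21024 = 1.
  The first convergent with p² − 146·q² = 1 gives the fundamental solution (x₁, y₁) = (145, 12).
Step 2: Apply the recurrence (x_{n+1}, y_{n+1}) = (x₁x_n + 146y₁y_n, x₁y_n + y₁x_n) repeatedly.
  From (x_1, y_1) = (145, 12): x_2 = 145·145 + 146·12·12 = 42049; y_2 = 145·12 + 12·145 = 3480.
Step 3: Verify x_2² - 146·y_2² = 1768118401 - 1768118400 = 1 (should be 1). ✓

(x_1, y_1) = (145, 12); (x_2, y_2) = (42049, 3480).


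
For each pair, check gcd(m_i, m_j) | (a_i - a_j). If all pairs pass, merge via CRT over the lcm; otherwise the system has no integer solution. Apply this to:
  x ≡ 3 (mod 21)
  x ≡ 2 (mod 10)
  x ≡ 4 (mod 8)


Moduli 21, 10, 8 are not pairwise coprime, so CRT works modulo lcm(m_i) when all pairwise compatibility conditions hold.
Pairwise compatibility: gcd(m_i, m_j) must divide a_i - a_j for every pair.
Merge one congruence at a time:
  Start: x ≡ 3 (mod 21).
  Combine with x ≡ 2 (mod 10): gcd(21, 10) = 1; 2 - 3 = -1, which IS divisible by 1, so compatible.
    Write x = 3 + 21·t and substitute into x ≡ 2 (mod 10): 21·t ≡ 2 − 3 = -1 (mod 10).
    Reduce coefficients mod 10: 1·t ≡ 9 (mod 10).
    So t ≡ 9 (mod 10).
    Then x = 3 + 21·9 = 192, valid modulo lcm(21, 10) = 210: x ≡ 192 (mod 210).
  Combine with x ≡ 4 (mod 8): gcd(210, 8) = 2; 4 - 192 = -188, which IS divisible by 2, so compatible.
    Write x = 192 + 210·t and substitute into x ≡ 4 (mod 8): 210·t ≡ 4 − 192 = -188 (mod 8).
    Divide the congruence (and modulus) by g = 2: 105·t ≡ -94 (mod 4).
    Reduce coefficients mod 4: 1·t ≡ 2 (mod 4).
    So t ≡ 2 (mod 4).
    Then x = 192 + 210·2 = 612, valid modulo lcm(210, 8) = 840: x ≡ 612 (mod 840).
Verify: 612 mod 21 = 3, 612 mod 10 = 2, 612 mod 8 = 4.

x ≡ 612 (mod 840).


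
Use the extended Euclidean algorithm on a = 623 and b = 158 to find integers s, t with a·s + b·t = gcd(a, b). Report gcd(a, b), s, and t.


Euclidean algorithm on (623, 158) — divide until remainder is 0:
  623 = 3 · 158 + 149
  158 = 1 · 149 + 9
  149 = 16 · 9 + 5
  9 = 1 · 5 + 4
  5 = 1 · 4 + 1
  4 = 4 · 1 + 0
gcd(623, 158) = 1.
Track Bezout coefficients alongside the remainders: start with r₀ = 623 = a·1 + b·0 (s = 1, t = 0) and r₁ = 158 = a·0 + b·1 (s = 0, t = 1); each new remainder r_{k+1} = r_{k-1} − q_k·r_k inherits s_{k+1} = s_{k-1} − q_k·s_k, t_{k+1} = t_{k-1} − q_k·t_k, so r_k = a·s_k + b·t_k at every step:
  q = 3: r = 149, s = 1 − 3·0 = 1, t = 0 − 3·1 = -3  (check: 623·1 + 158·(-3) = 149)
  q = 1: r = 9, s = 0 − 1·1 = -1, t = 1 − 1·(-3) = 4  (check: 623·(-1) + 158·4 = 9)
  q = 16: r = 5, s = 1 − 16·(-1) = 17, t = -3 − 16·4 = -67  (check: 623·17 + 158·(-67) = 5)
  q = 1: r = 4, s = -1 − 1·17 = -18, t = 4 − 1·(-67) = 71  (check: 623·(-18) + 158·71 = 4)
  q = 1: r = 1, s = 17 − 1·(-18) = 35, t = -67 − 1·71 = -138  (check: 623·35 + 158·(-138) = 1)
The row with r = 1 (the gcd) gives the Bezout coefficients s = 35, t = -138.
Result: 623 · (35) + 158 · (-138) = 1.

gcd(623, 158) = 1; s = 35, t = -138 (check: 623·35 + 158·(-138) = 1).


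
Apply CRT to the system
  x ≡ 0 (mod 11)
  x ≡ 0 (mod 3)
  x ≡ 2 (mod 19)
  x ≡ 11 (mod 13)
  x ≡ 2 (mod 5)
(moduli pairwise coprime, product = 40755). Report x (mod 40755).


Product of moduli M = 11 · 3 · 19 · 13 · 5 = 40755.
Merge one congruence at a time:
  Start: x ≡ 0 (mod 11).
  Combine with x ≡ 0 (mod 3); new modulus lcm = 33.
    Write x = 0 + 11·t and substitute into x ≡ 0 (mod 3): 11·t ≡ 0 − 0 = 0 (mod 3).
    Reduce coefficients mod 3: 2·t ≡ 0 (mod 3).
    The inverse of 2 mod 3 is 2 (since 2·2 = 4 = 1·3 + 1), so t ≡ 2·0 = 0 ≡ 0 (mod 3).
    Then x = 0 + 11·0 = 0, valid modulo lcm(11, 3) = 33: x ≡ 0 (mod 33).
  Combine with x ≡ 2 (mod 19); new modulus lcm = 627.
    Write x = 0 + 33·t and substitute into x ≡ 2 (mod 19): 33·t ≡ 2 − 0 = 2 (mod 19).
    Reduce coefficients mod 19: 14·t ≡ 2 (mod 19).
    The inverse of 14 mod 19 is 15 (since 14·15 = 210 = 11·19 + 1), so t ≡ 15·2 = 30 ≡ 11 (mod 19).
    Then x = 0 + 33·11 = 363, valid modulo lcm(33, 19) = 627: x ≡ 363 (mod 627).
  Combine with x ≡ 11 (mod 13); new modulus lcm = 8151.
    Write x = 363 + 627·t and substitute into x ≡ 11 (mod 13): 627·t ≡ 11 − 363 = -352 (mod 13).
    Reduce coefficients mod 13: 3·t ≡ 12 (mod 13).
    The inverse of 3 mod 13 is 9 (since 3·9 = 27 = 2·13 + 1), so t ≡ 9·12 = 108 ≡ 4 (mod 13).
    Then x = 363 + 627·4 = 2871, valid modulo lcm(627, 13) = 8151: x ≡ 2871 (mod 8151).
  Combine with x ≡ 2 (mod 5); new modulus lcm = 40755.
    Write x = 2871 + 8151·t and substitute into x ≡ 2 (mod 5): 8151·t ≡ 2 − 2871 = -2869 (mod 5).
    Reduce coefficients mod 5: 1·t ≡ 1 (mod 5).
    So t ≡ 1 (mod 5).
    Then x = 2871 + 8151·1 = 11022, valid modulo lcm(8151, 5) = 40755: x ≡ 11022 (mod 40755).
Verify against each original: 11022 mod 11 = 0, 11022 mod 3 = 0, 11022 mod 19 = 2, 11022 mod 13 = 11, 11022 mod 5 = 2.

x ≡ 11022 (mod 40755).


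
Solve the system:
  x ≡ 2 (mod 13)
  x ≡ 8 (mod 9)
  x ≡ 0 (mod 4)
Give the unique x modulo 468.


Moduli 13, 9, 4 are pairwise coprime; by CRT there is a unique solution modulo M = 13 · 9 · 4 = 468.
Solve pairwise, accumulating the modulus:
  Start with x ≡ 2 (mod 13).
  Combine with x ≡ 8 (mod 9): since gcd(13, 9) = 1, we get a unique residue mod 117.
    Write x = 2 + 13·t and substitute into x ≡ 8 (mod 9): 13·t ≡ 8 − 2 = 6 (mod 9).
    Reduce coefficients mod 9: 4·t ≡ 6 (mod 9).
    The inverse of 4 mod 9 is 7 (since 4·7 = 28 = 3·9 + 1), so t ≡ 7·6 = 42 ≡ 6 (mod 9).
    Then x = 2 + 13·6 = 80, valid modulo lcm(13, 9) = 117: x ≡ 80 (mod 117).
  Combine with x ≡ 0 (mod 4): since gcd(117, 4) = 1, we get a unique residue mod 468.
    Write x = 80 + 117·t and substitute into x ≡ 0 (mod 4): 117·t ≡ 0 − 80 = -80 (mod 4).
    Reduce coefficients mod 4: 1·t ≡ 0 (mod 4).
    So t ≡ 0 (mod 4).
    Then x = 80 + 117·0 = 80, valid modulo lcm(117, 4) = 468: x ≡ 80 (mod 468).
Verify: 80 mod 13 = 2 ✓, 80 mod 9 = 8 ✓, 80 mod 4 = 0 ✓.

x ≡ 80 (mod 468).


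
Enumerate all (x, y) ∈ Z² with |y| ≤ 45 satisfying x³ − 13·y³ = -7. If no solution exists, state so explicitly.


The equation is x³ - 13y³ = -7. For fixed y, x³ = 13·y³ − 7, so a solution requires the RHS to be a perfect cube.
Strategy: iterate y from -45 to 45, compute RHS = 13·y³ − 7, and check whether it is a (positive or negative) perfect cube.
Check small values of y:
  y = 0: RHS = -7 is not a perfect cube.
  y = 1: RHS = 6 is not a perfect cube.
  y = -1: RHS = -20 is not a perfect cube.
  y = 2: RHS = 97 is not a perfect cube.
  y = -2: RHS = -111 is not a perfect cube.
  y = 3: RHS = 344 is not a perfect cube.
  y = -3: RHS = -358 is not a perfect cube.
Continuing the search up to |y| = 45 finds no solutions either.
No (x, y) in the scanned range satisfies the equation.

No integer solutions with |y| ≤ 45.


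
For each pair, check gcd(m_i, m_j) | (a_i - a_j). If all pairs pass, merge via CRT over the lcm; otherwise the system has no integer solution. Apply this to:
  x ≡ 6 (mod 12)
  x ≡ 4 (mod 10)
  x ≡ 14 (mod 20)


Moduli 12, 10, 20 are not pairwise coprime, so CRT works modulo lcm(m_i) when all pairwise compatibility conditions hold.
Pairwise compatibility: gcd(m_i, m_j) must divide a_i - a_j for every pair.
Merge one congruence at a time:
  Start: x ≡ 6 (mod 12).
  Combine with x ≡ 4 (mod 10): gcd(12, 10) = 2; 4 - 6 = -2, which IS divisible by 2, so compatible.
    Write x = 6 + 12·t and substitute into x ≡ 4 (mod 10): 12·t ≡ 4 − 6 = -2 (mod 10).
    Divide the congruence (and modulus) by g = 2: 6·t ≡ -1 (mod 5).
    Reduce coefficients mod 5: 1·t ≡ 4 (mod 5).
    So t ≡ 4 (mod 5).
    Then x = 6 + 12·4 = 54, valid modulo lcm(12, 10) = 60: x ≡ 54 (mod 60).
  Combine with x ≡ 14 (mod 20): gcd(60, 20) = 20; 14 - 54 = -40, which IS divisible by 20, so compatible.
    Write x = 54 + 60·t and substitute into x ≡ 14 (mod 20): 60·t ≡ 14 − 54 = -40 (mod 20).
    Divide the congruence (and modulus) by g = 20: 3·t ≡ -2 (mod 1).
    Modulo 1 every t works; take t = 0.
    Then x = 54 + 60·0 = 54, valid modulo lcm(60, 20) = 60: x ≡ 54 (mod 60).
Verify: 54 mod 12 = 6, 54 mod 10 = 4, 54 mod 20 = 14.

x ≡ 54 (mod 60).


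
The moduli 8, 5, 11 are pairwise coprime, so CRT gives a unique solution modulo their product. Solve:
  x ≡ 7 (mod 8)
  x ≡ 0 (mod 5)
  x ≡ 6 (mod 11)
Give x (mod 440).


Moduli 8, 5, 11 are pairwise coprime; by CRT there is a unique solution modulo M = 8 · 5 · 11 = 440.
Solve pairwise, accumulating the modulus:
  Start with x ≡ 7 (mod 8).
  Combine with x ≡ 0 (mod 5): since gcd(8, 5) = 1, we get a unique residue mod 40.
    Write x = 7 + 8·t and substitute into x ≡ 0 (mod 5): 8·t ≡ 0 − 7 = -7 (mod 5).
    Reduce coefficients mod 5: 3·t ≡ 3 (mod 5).
    The inverse of 3 mod 5 is 2 (since 3·2 = 6 = 1·5 + 1), so t ≡ 2·3 = 6 ≡ 1 (mod 5).
    Then x = 7 + 8·1 = 15, valid modulo lcm(8, 5) = 40: x ≡ 15 (mod 40).
  Combine with x ≡ 6 (mod 11): since gcd(40, 11) = 1, we get a unique residue mod 440.
    Write x = 15 + 40·t and substitute into x ≡ 6 (mod 11): 40·t ≡ 6 − 15 = -9 (mod 11).
    Reduce coefficients mod 11: 7·t ≡ 2 (mod 11).
    The inverse of 7 mod 11 is 8 (since 7·8 = 56 = 5·11 + 1), so t ≡ 8·2 = 16 ≡ 5 (mod 11).
    Then x = 15 + 40·5 = 215, valid modulo lcm(40, 11) = 440: x ≡ 215 (mod 440).
Verify: 215 mod 8 = 7 ✓, 215 mod 5 = 0 ✓, 215 mod 11 = 6 ✓.

x ≡ 215 (mod 440).


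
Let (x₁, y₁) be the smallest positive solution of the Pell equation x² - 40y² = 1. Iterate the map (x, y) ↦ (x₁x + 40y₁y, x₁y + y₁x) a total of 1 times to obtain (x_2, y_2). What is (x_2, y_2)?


Step 1: Find the fundamental solution (x₁, y₁) of x² - 40y² = 1.
  Expand √40 as a continued fraction. a₀ = ⌊√40⌋ = 6; iterate m_{k+1} = d_k·a_k − m_k, d_{k+1} = (40 − m_{k+1}²)/d_k, a_{k+1} = ⌊(a₀ + m_{k+1})/d_{k+1}⌋ (starting m₀ = 0, d₀ = 1), with convergents p_k = a_k·p_{k-1} + p_{k-2}, q_k = a_k·q_{k-1} + q_{k-2} (p₋₁ = 1, q₋₁ = 0):
  k = 0: a₀ = 6; p₀/q₀ = 6/1; p₀² − 40·q₀² = 36 − 40 = -4.
  k = 1: m = 6, d = 4, a = ⌊(6 + 6)/4⌋ = 3; p/q = (3·6 + 1)/(3·1 + 0) = 19/3; p² − 40·q² = 361 − 360 = 1.
  The first convergent with p² − 40·q² = 1 gives the fundamental solution (x₁, y₁) = (19, 3).
Step 2: Apply the recurrence (x_{n+1}, y_{n+1}) = (x₁x_n + 40y₁y_n, x₁y_n + y₁x_n) repeatedly.
  From (x_1, y_1) = (19, 3): x_2 = 19·19 + 40·3·3 = 721; y_2 = 19·3 + 3·19 = 114.
Step 3: Verify x_2² - 40·y_2² = 519841 - 519840 = 1 (should be 1). ✓

(x_1, y_1) = (19, 3); (x_2, y_2) = (721, 114).


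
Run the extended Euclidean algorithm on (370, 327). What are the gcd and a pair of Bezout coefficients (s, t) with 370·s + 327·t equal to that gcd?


Euclidean algorithm on (370, 327) — divide until remainder is 0:
  370 = 1 · 327 + 43
  327 = 7 · 43 + 26
  43 = 1 · 26 + 17
  26 = 1 · 17 + 9
  17 = 1 · 9 + 8
  9 = 1 · 8 + 1
  8 = 8 · 1 + 0
gcd(370, 327) = 1.
Track Bezout coefficients alongside the remainders: start with r₀ = 370 = a·1 + b·0 (s = 1, t = 0) and r₁ = 327 = a·0 + b·1 (s = 0, t = 1); each new remainder r_{k+1} = r_{k-1} − q_k·r_k inherits s_{k+1} = s_{k-1} − q_k·s_k, t_{k+1} = t_{k-1} − q_k·t_k, so r_k = a·s_k + b·t_k at every step:
  q = 1: r = 43, s = 1 − 1·0 = 1, t = 0 − 1·1 = -1  (check: 370·1 + 327·(-1) = 43)
  q = 7: r = 26, s = 0 − 7·1 = -7, t = 1 − 7·(-1) = 8  (check: 370·(-7) + 327·8 = 26)
  q = 1: r = 17, s = 1 − 1·(-7) = 8, t = -1 − 1·8 = -9  (check: 370·8 + 327·(-9) = 17)
  q = 1: r = 9, s = -7 − 1·8 = -15, t = 8 − 1·(-9) = 17  (check: 370·(-15) + 327·17 = 9)
  q = 1: r = 8, s = 8 − 1·(-15) = 23, t = -9 − 1·17 = -26  (check: 370·23 + 327·(-26) = 8)
  q = 1: r = 1, s = -15 − 1·23 = -38, t = 17 − 1·(-26) = 43  (check: 370·(-38) + 327·43 = 1)
The row with r = 1 (the gcd) gives the Bezout coefficients s = -38, t = 43.
Result: 370 · (-38) + 327 · (43) = 1.

gcd(370, 327) = 1; s = -38, t = 43 (check: 370·(-38) + 327·43 = 1).
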